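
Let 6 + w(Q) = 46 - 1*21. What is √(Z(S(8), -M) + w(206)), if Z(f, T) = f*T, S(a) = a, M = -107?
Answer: 5*√35 ≈ 29.580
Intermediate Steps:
Z(f, T) = T*f
w(Q) = 19 (w(Q) = -6 + (46 - 1*21) = -6 + (46 - 21) = -6 + 25 = 19)
√(Z(S(8), -M) + w(206)) = √(-1*(-107)*8 + 19) = √(107*8 + 19) = √(856 + 19) = √875 = 5*√35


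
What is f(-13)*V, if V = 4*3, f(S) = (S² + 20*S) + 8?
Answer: -996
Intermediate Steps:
f(S) = 8 + S² + 20*S
V = 12
f(-13)*V = (8 + (-13)² + 20*(-13))*12 = (8 + 169 - 260)*12 = -83*12 = -996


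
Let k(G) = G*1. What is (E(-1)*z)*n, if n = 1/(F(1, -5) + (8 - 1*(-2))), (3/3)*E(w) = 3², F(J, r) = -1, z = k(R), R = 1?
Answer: 1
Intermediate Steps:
k(G) = G
z = 1
E(w) = 9 (E(w) = 3² = 9)
n = ⅑ (n = 1/(-1 + (8 - 1*(-2))) = 1/(-1 + (8 + 2)) = 1/(-1 + 10) = 1/9 = ⅑ ≈ 0.11111)
(E(-1)*z)*n = (9*1)*(⅑) = 9*(⅑) = 1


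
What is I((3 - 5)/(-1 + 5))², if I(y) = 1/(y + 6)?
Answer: 4/121 ≈ 0.033058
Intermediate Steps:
I(y) = 1/(6 + y)
I((3 - 5)/(-1 + 5))² = (1/(6 + (3 - 5)/(-1 + 5)))² = (1/(6 - 2/4))² = (1/(6 - 2*¼))² = (1/(6 - ½))² = (1/(11/2))² = (2/11)² = 4/121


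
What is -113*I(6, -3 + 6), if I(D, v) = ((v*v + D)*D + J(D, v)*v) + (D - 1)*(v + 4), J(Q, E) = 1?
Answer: -14464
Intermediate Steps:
I(D, v) = v + D*(D + v²) + (-1 + D)*(4 + v) (I(D, v) = ((v*v + D)*D + 1*v) + (D - 1)*(v + 4) = ((v² + D)*D + v) + (-1 + D)*(4 + v) = ((D + v²)*D + v) + (-1 + D)*(4 + v) = (D*(D + v²) + v) + (-1 + D)*(4 + v) = (v + D*(D + v²)) + (-1 + D)*(4 + v) = v + D*(D + v²) + (-1 + D)*(4 + v))
-113*I(6, -3 + 6) = -113*(-4 + 6² + 4*6 + 6*(-3 + 6) + 6*(-3 + 6)²) = -113*(-4 + 36 + 24 + 6*3 + 6*3²) = -113*(-4 + 36 + 24 + 18 + 6*9) = -113*(-4 + 36 + 24 + 18 + 54) = -113*128 = -14464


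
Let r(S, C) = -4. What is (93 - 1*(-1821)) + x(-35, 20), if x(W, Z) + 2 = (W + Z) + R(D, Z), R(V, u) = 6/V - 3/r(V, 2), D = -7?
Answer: 53113/28 ≈ 1896.9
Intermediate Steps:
R(V, u) = 3/4 + 6/V (R(V, u) = 6/V - 3/(-4) = 6/V - 3*(-1/4) = 6/V + 3/4 = 3/4 + 6/V)
x(W, Z) = -59/28 + W + Z (x(W, Z) = -2 + ((W + Z) + (3/4 + 6/(-7))) = -2 + ((W + Z) + (3/4 + 6*(-1/7))) = -2 + ((W + Z) + (3/4 - 6/7)) = -2 + ((W + Z) - 3/28) = -2 + (-3/28 + W + Z) = -59/28 + W + Z)
(93 - 1*(-1821)) + x(-35, 20) = (93 - 1*(-1821)) + (-59/28 - 35 + 20) = (93 + 1821) - 479/28 = 1914 - 479/28 = 53113/28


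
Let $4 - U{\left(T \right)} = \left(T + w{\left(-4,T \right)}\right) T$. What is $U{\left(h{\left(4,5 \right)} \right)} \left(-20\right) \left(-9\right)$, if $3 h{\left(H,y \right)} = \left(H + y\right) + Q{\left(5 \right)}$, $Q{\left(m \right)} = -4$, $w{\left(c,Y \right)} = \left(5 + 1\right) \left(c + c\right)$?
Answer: $14620$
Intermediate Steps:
$w{\left(c,Y \right)} = 12 c$ ($w{\left(c,Y \right)} = 6 \cdot 2 c = 12 c$)
$h{\left(H,y \right)} = - \frac{4}{3} + \frac{H}{3} + \frac{y}{3}$ ($h{\left(H,y \right)} = \frac{\left(H + y\right) - 4}{3} = \frac{-4 + H + y}{3} = - \frac{4}{3} + \frac{H}{3} + \frac{y}{3}$)
$U{\left(T \right)} = 4 - T \left(-48 + T\right)$ ($U{\left(T \right)} = 4 - \left(T + 12 \left(-4\right)\right) T = 4 - \left(T - 48\right) T = 4 - \left(-48 + T\right) T = 4 - T \left(-48 + T\right)$)
$U{\left(h{\left(4,5 \right)} \right)} \left(-20\right) \left(-9\right) = \left(4 - \left(- \frac{4}{3} + \frac{1}{3} \cdot 4 + \frac{1}{3} \cdot 5\right)^{2} + 48 \left(- \frac{4}{3} + \frac{1}{3} \cdot 4 + \frac{1}{3} \cdot 5\right)\right) \left(-20\right) \left(-9\right) = \left(4 - \left(- \frac{4}{3} + \frac{4}{3} + \frac{5}{3}\right)^{2} + 48 \left(- \frac{4}{3} + \frac{4}{3} + \frac{5}{3}\right)\right) \left(-20\right) \left(-9\right) = \left(4 - \left(\frac{5}{3}\right)^{2} + 48 \cdot \frac{5}{3}\right) \left(-20\right) \left(-9\right) = \left(4 - \frac{25}{9} + 80\right) \left(-20\right) \left(-9\right) = \frac{731}{9} \left(-20\right) \left(-9\right) = \left(- \frac{14620}{9}\right) \left(-9\right) = 14620$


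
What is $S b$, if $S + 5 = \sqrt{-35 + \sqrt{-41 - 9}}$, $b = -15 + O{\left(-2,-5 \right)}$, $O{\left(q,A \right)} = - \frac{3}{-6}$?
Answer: $\frac{145}{2} - \frac{29 \sqrt{-35 + 5 i \sqrt{2}}}{2} \approx 63.878 - 86.215 i$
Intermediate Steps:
$O{\left(q,A \right)} = \frac{1}{2}$ ($O{\left(q,A \right)} = \left(-3\right) \left(- \frac{1}{6}\right) = \frac{1}{2}$)
$b = - \frac{29}{2}$ ($b = -15 + \frac{1}{2} = - \frac{29}{2} \approx -14.5$)
$S = -5 + \sqrt{-35 + 5 i \sqrt{2}}$ ($S = -5 + \sqrt{-35 + \sqrt{-41 - 9}} = -5 + \sqrt{-35 + \sqrt{-50}} = -5 + \sqrt{-35 + 5 i \sqrt{2}} \approx -4.4054 + 5.9459 i$)
$S b = \left(-5 + \sqrt{-35 + 5 i \sqrt{2}}\right) \left(- \frac{29}{2}\right) = \frac{145}{2} - \frac{29 \sqrt{-35 + 5 i \sqrt{2}}}{2}$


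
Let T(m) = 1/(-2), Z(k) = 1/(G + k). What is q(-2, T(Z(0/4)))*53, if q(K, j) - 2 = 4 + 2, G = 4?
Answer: 424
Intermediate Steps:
Z(k) = 1/(4 + k)
T(m) = -½
q(K, j) = 8 (q(K, j) = 2 + (4 + 2) = 2 + 6 = 8)
q(-2, T(Z(0/4)))*53 = 8*53 = 424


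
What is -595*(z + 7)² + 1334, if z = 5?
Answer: -84346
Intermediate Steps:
-595*(z + 7)² + 1334 = -595*(5 + 7)² + 1334 = -595*12² + 1334 = -595*144 + 1334 = -85680 + 1334 = -84346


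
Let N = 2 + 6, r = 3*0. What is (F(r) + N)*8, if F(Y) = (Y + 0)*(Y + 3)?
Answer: 64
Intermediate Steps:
r = 0
N = 8
F(Y) = Y*(3 + Y)
(F(r) + N)*8 = (0*(3 + 0) + 8)*8 = (0*3 + 8)*8 = (0 + 8)*8 = 8*8 = 64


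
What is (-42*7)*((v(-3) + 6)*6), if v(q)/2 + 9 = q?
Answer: 31752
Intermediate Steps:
v(q) = -18 + 2*q
(-42*7)*((v(-3) + 6)*6) = (-42*7)*(((-18 + 2*(-3)) + 6)*6) = -294*((-18 - 6) + 6)*6 = -294*(-24 + 6)*6 = -(-5292)*6 = -294*(-108) = 31752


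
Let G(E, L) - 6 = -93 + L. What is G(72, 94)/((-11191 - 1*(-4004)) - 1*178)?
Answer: -7/7365 ≈ -0.00095044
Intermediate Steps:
G(E, L) = -87 + L (G(E, L) = 6 + (-93 + L) = -87 + L)
G(72, 94)/((-11191 - 1*(-4004)) - 1*178) = (-87 + 94)/((-11191 - 1*(-4004)) - 1*178) = 7/((-11191 + 4004) - 178) = 7/(-7187 - 178) = 7/(-7365) = 7*(-1/7365) = -7/7365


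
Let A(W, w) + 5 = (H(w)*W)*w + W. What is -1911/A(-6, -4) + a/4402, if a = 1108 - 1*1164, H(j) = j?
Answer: 4203115/235507 ≈ 17.847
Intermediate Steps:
A(W, w) = -5 + W + W*w² (A(W, w) = -5 + ((w*W)*w + W) = -5 + ((W*w)*w + W) = -5 + (W*w² + W) = -5 + (W + W*w²) = -5 + W + W*w²)
a = -56 (a = 1108 - 1164 = -56)
-1911/A(-6, -4) + a/4402 = -1911/(-5 - 6 - 6*(-4)²) - 56/4402 = -1911/(-5 - 6 - 6*16) - 56*1/4402 = -1911/(-5 - 6 - 96) - 28/2201 = -1911/(-107) - 28/2201 = -1911*(-1/107) - 28/2201 = 1911/107 - 28/2201 = 4203115/235507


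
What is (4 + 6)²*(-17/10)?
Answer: -170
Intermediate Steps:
(4 + 6)²*(-17/10) = 10²*(-17*⅒) = 100*(-17/10) = -170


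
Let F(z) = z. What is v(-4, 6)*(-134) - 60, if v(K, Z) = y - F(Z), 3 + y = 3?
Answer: 744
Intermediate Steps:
y = 0 (y = -3 + 3 = 0)
v(K, Z) = -Z (v(K, Z) = 0 - Z = -Z)
v(-4, 6)*(-134) - 60 = -1*6*(-134) - 60 = -6*(-134) - 60 = 804 - 60 = 744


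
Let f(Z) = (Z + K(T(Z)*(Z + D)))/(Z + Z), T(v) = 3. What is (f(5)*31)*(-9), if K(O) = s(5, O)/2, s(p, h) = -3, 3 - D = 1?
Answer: -1953/20 ≈ -97.650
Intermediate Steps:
D = 2 (D = 3 - 1*1 = 3 - 1 = 2)
K(O) = -3/2
f(Z) = (-3/2 + Z)/(2*Z) (f(Z) = (Z - 3/2)/(Z + Z) = (-3/2 + Z)/((2*Z)) = (-3/2 + Z)*(1/(2*Z)) = (-3/2 + Z)/(2*Z))
(f(5)*31)*(-9) = (((¼)*(-3 + 2*5)/5)*31)*(-9) = (((¼)*(⅕)*(-3 + 10))*31)*(-9) = (((¼)*(⅕)*7)*31)*(-9) = ((7/20)*31)*(-9) = (217/20)*(-9) = -1953/20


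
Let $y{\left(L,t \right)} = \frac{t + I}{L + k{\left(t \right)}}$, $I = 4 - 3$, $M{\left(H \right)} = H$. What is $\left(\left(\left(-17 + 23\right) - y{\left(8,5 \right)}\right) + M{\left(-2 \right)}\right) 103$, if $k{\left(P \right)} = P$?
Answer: $\frac{4738}{13} \approx 364.46$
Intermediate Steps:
$I = 1$
$y{\left(L,t \right)} = \frac{1 + t}{L + t}$ ($y{\left(L,t \right)} = \frac{t + 1}{L + t} = \frac{1 + t}{L + t}$)
$\left(\left(\left(-17 + 23\right) - y{\left(8,5 \right)}\right) + M{\left(-2 \right)}\right) 103 = \left(\left(\left(-17 + 23\right) - \frac{1 + 5}{8 + 5}\right) - 2\right) 103 = \left(\left(6 - \frac{1}{13} \cdot 6\right) - 2\right) 103 = \left(\left(6 - \frac{6}{13}\right) - 2\right) 103 = \left(\frac{72}{13} - 2\right) 103 = \frac{46}{13} \cdot 103 = \frac{4738}{13}$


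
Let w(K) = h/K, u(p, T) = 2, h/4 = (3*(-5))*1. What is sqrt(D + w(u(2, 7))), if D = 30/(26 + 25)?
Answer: 10*I*sqrt(85)/17 ≈ 5.4233*I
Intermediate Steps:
h = -60 (h = 4*((3*(-5))*1) = 4*(-15*1) = 4*(-15) = -60)
D = 10/17 (D = 30/51 = 30*(1/51) = 10/17 ≈ 0.58823)
w(K) = -60/K
sqrt(D + w(u(2, 7))) = sqrt(10/17 - 60/2) = sqrt(10/17 - 60*1/2) = sqrt(10/17 - 30) = sqrt(-500/17) = 10*I*sqrt(85)/17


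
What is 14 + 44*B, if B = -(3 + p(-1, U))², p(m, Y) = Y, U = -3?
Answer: 14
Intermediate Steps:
B = 0 (B = -(3 - 3)² = -1*0² = -1*0 = 0)
14 + 44*B = 14 + 44*0 = 14 + 0 = 14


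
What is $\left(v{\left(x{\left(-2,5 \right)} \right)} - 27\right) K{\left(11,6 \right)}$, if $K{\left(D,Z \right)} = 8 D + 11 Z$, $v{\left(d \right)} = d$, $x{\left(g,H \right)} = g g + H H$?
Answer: $308$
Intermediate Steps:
$x{\left(g,H \right)} = H^{2} + g^{2}$ ($x{\left(g,H \right)} = g^{2} + H^{2} = H^{2} + g^{2}$)
$\left(v{\left(x{\left(-2,5 \right)} \right)} - 27\right) K{\left(11,6 \right)} = \left(\left(5^{2} + \left(-2\right)^{2}\right) - 27\right) \left(8 \cdot 11 + 11 \cdot 6\right) = \left(\left(25 + 4\right) - 27\right) \left(88 + 66\right) = \left(29 - 27\right) 154 = 2 \cdot 154 = 308$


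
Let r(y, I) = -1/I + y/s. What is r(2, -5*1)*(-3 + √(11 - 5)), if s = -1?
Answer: 27/5 - 9*√6/5 ≈ 0.99092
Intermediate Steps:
r(y, I) = -y - 1/I (r(y, I) = -1/I + y/(-1) = -1/I + y*(-1) = -1/I - y = -y - 1/I)
r(2, -5*1)*(-3 + √(11 - 5)) = (-1*2 - 1/((-5*1)))*(-3 + √(11 - 5)) = (-2 - 1/(-5))*(-3 + √6) = (-2 - 1*(-⅕))*(-3 + √6) = (-2 + ⅕)*(-3 + √6) = -9*(-3 + √6)/5 = 27/5 - 9*√6/5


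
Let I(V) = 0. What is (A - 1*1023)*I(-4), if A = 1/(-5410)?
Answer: 0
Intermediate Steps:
A = -1/5410 ≈ -0.00018484
(A - 1*1023)*I(-4) = (-1/5410 - 1*1023)*0 = (-1/5410 - 1023)*0 = -5534431/5410*0 = 0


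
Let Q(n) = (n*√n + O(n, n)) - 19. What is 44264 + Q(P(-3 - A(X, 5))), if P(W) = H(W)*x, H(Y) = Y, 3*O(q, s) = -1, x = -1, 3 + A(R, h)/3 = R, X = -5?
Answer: 132734/3 - 21*I*√21 ≈ 44245.0 - 96.234*I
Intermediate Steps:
A(R, h) = -9 + 3*R
O(q, s) = -⅓ (O(q, s) = (⅓)*(-1) = -⅓)
P(W) = -W (P(W) = W*(-1) = -W)
Q(n) = -58/3 + n^(3/2) (Q(n) = (n*√n - ⅓) - 19 = (n^(3/2) - ⅓) - 19 = (-⅓ + n^(3/2)) - 19 = -58/3 + n^(3/2))
44264 + Q(P(-3 - A(X, 5))) = 44264 + (-58/3 + (-(-3 - (-9 + 3*(-5))))^(3/2)) = 44264 + (-58/3 + (-(-3 - (-9 - 15)))^(3/2)) = 44264 + (-58/3 + (-(-3 - 1*(-24)))^(3/2)) = 44264 + (-58/3 + (-(-3 + 24))^(3/2)) = 44264 + (-58/3 + (-1*21)^(3/2)) = 44264 + (-58/3 + (-21)^(3/2)) = 44264 + (-58/3 - 21*I*√21) = 132734/3 - 21*I*√21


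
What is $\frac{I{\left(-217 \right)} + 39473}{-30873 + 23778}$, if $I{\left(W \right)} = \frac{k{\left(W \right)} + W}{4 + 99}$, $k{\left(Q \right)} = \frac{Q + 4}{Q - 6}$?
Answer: $- \frac{906607159}{162965055} \approx -5.5632$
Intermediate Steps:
$k{\left(Q \right)} = \frac{4 + Q}{-6 + Q}$
$I{\left(W \right)} = \frac{W}{103} + \frac{4 + W}{103 \left(-6 + W\right)}$ ($I{\left(W \right)} = \frac{\frac{4 + W}{-6 + W} + W}{4 + 99} = \frac{W + \frac{4 + W}{-6 + W}}{103} = \left(W + \frac{4 + W}{-6 + W}\right) \frac{1}{103} = \frac{W}{103} + \frac{4 + W}{103 \left(-6 + W\right)}$)
$\frac{I{\left(-217 \right)} + 39473}{-30873 + 23778} = \frac{\frac{4 - 217 - 217 \left(-6 - 217\right)}{103 \left(-6 - 217\right)} + 39473}{-30873 + 23778} = \frac{\frac{4 - 217 - -48391}{103 \left(-223\right)} + 39473}{-7095} = \left(\frac{1}{103} \left(- \frac{1}{223}\right) \left(4 - 217 + 48391\right) + 39473\right) \left(- \frac{1}{7095}\right) = \left(\frac{1}{103} \left(- \frac{1}{223}\right) 48178 + 39473\right) \left(- \frac{1}{7095}\right) = \left(- \frac{48178}{22969} + 39473\right) \left(- \frac{1}{7095}\right) = \frac{906607159}{22969} \left(- \frac{1}{7095}\right) = - \frac{906607159}{162965055}$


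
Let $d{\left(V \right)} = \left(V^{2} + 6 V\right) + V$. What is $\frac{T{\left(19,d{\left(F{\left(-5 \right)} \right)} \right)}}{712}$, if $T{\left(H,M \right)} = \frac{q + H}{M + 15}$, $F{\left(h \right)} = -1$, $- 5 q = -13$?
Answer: $\frac{3}{890} \approx 0.0033708$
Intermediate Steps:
$q = \frac{13}{5}$ ($q = \left(- \frac{1}{5}\right) \left(-13\right) = \frac{13}{5} \approx 2.6$)
$d{\left(V \right)} = V^{2} + 7 V$
$T{\left(H,M \right)} = \frac{\frac{13}{5} + H}{15 + M}$ ($T{\left(H,M \right)} = \frac{\frac{13}{5} + H}{M + 15} = \frac{\frac{13}{5} + H}{15 + M}$)
$\frac{T{\left(19,d{\left(F{\left(-5 \right)} \right)} \right)}}{712} = \frac{\frac{1}{15 - \left(7 - 1\right)} \left(\frac{13}{5} + 19\right)}{712} = \frac{1}{15 - 6} \cdot \frac{108}{5} \cdot \frac{1}{712} = \frac{1}{9} \cdot \frac{108}{5} \cdot \frac{1}{712} = \frac{12}{5} \cdot \frac{1}{712} = \frac{3}{890}$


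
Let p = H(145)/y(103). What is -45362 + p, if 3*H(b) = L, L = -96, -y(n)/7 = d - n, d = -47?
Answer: -23815066/525 ≈ -45362.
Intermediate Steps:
y(n) = 329 + 7*n (y(n) = -7*(-47 - n) = 329 + 7*n)
H(b) = -32 (H(b) = (⅓)*(-96) = -32)
p = -16/525 (p = -32/(329 + 7*103) = -32/(329 + 721) = -32/1050 = -32*1/1050 = -16/525 ≈ -0.030476)
-45362 + p = -45362 - 16/525 = -23815066/525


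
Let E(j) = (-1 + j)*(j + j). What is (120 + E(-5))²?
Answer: 32400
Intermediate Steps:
E(j) = 2*j*(-1 + j) (E(j) = (-1 + j)*(2*j) = 2*j*(-1 + j))
(120 + E(-5))² = (120 + 2*(-5)*(-1 - 5))² = (120 + 2*(-5)*(-6))² = (120 + 60)² = 180² = 32400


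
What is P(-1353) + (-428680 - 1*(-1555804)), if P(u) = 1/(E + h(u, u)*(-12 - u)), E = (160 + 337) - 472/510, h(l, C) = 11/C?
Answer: 5717307195231/5072474 ≈ 1.1271e+6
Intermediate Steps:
E = 126499/255 (E = 497 - 472*1/510 = 497 - 236/255 = 126499/255 ≈ 496.07)
P(u) = 1/(126499/255 + 11*(-12 - u)/u) (P(u) = 1/(126499/255 + (11/u)*(-12 - u)) = 1/(126499/255 + 11*(-12 - u)/u))
P(-1353) + (-428680 - 1*(-1555804)) = (255/2)*(-1353)/(-16830 + 61847*(-1353)) + (-428680 - 1*(-1555804)) = (255/2)*(-1353)/(-16830 - 83678991) + (-428680 + 1555804) = (255/2)*(-1353)/(-83695821) + 1127124 = (255/2)*(-1353)*(-1/83695821) + 1127124 = 10455/5072474 + 1127124 = 5717307195231/5072474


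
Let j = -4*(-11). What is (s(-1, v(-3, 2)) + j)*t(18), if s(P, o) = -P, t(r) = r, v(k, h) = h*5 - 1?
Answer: 810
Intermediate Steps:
v(k, h) = -1 + 5*h (v(k, h) = 5*h - 1 = -1 + 5*h)
j = 44
(s(-1, v(-3, 2)) + j)*t(18) = (-1*(-1) + 44)*18 = (1 + 44)*18 = 45*18 = 810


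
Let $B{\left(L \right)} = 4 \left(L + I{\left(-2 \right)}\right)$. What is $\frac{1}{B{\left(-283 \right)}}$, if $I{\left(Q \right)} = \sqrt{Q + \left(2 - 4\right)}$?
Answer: $- \frac{283}{320372} - \frac{i}{160186} \approx -0.00088335 - 6.2427 \cdot 10^{-6} i$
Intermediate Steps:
$I{\left(Q \right)} = \sqrt{-2 + Q}$ ($I{\left(Q \right)} = \sqrt{Q - 2} = \sqrt{-2 + Q}$)
$B{\left(L \right)} = 4 L + 8 i$ ($B{\left(L \right)} = 4 \left(L + \sqrt{-2 - 2}\right) = 4 \left(L + \sqrt{-4}\right) = 4 \left(L + 2 i\right) = 4 L + 8 i$)
$\frac{1}{B{\left(-283 \right)}} = \frac{1}{4 \left(-283\right) + 8 i} = \frac{1}{-1132 + 8 i} = \frac{-1132 - 8 i}{1281488}$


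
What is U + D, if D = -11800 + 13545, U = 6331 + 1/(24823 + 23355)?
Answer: 389085529/48178 ≈ 8076.0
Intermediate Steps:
U = 305014919/48178 (U = 6331 + 1/48178 = 305014919/48178 ≈ 6331.0)
D = 1745
U + D = 305014919/48178 + 1745 = 389085529/48178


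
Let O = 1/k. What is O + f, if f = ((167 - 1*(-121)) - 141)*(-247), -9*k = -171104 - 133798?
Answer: -1230076301/33878 ≈ -36309.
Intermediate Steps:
k = 33878 (k = -(-171104 - 133798)/9 = -1/9*(-304902) = 33878)
f = -36309 (f = ((167 + 121) - 141)*(-247) = (288 - 141)*(-247) = 147*(-247) = -36309)
O = 1/33878 ≈ 2.9518e-5
O + f = 1/33878 - 36309 = -1230076301/33878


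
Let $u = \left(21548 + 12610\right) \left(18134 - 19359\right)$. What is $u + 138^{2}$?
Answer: $-41824506$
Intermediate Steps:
$u = -41843550$ ($u = 34158 \left(-1225\right) = -41843550$)
$u + 138^{2} = -41843550 + 138^{2} = -41843550 + 19044 = -41824506$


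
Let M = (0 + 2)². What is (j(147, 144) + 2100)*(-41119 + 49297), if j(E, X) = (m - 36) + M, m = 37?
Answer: 17214690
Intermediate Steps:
M = 4 (M = 2² = 4)
j(E, X) = 5 (j(E, X) = (37 - 36) + 4 = 1 + 4 = 5)
(j(147, 144) + 2100)*(-41119 + 49297) = (5 + 2100)*(-41119 + 49297) = 2105*8178 = 17214690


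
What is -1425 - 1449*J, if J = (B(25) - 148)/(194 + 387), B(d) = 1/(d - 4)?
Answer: -613542/581 ≈ -1056.0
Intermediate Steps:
B(d) = 1/(-4 + d)
J = -3107/12201 (J = (1/(-4 + 25) - 148)/(194 + 387) = (1/21 - 148)/581 = (1/21 - 148)*(1/581) = -3107/21*1/581 = -3107/12201 ≈ -0.25465)
-1425 - 1449*J = -1425 - 1449*(-3107/12201) = -1425 + 214383/581 = -613542/581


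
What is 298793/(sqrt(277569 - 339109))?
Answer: -298793*I*sqrt(15385)/30770 ≈ -1204.5*I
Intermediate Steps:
298793/(sqrt(277569 - 339109)) = 298793/(sqrt(-61540)) = 298793/((2*I*sqrt(15385))) = 298793*(-I*sqrt(15385)/30770) = -298793*I*sqrt(15385)/30770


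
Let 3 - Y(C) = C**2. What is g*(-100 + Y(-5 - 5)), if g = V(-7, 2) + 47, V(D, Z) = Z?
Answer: -9653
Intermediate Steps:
Y(C) = 3 - C**2
g = 49 (g = 2 + 47 = 49)
g*(-100 + Y(-5 - 5)) = 49*(-100 + (3 - (-5 - 5)**2)) = 49*(-100 + (3 - 1*(-10)**2)) = 49*(-100 + (3 - 1*100)) = 49*(-100 + (3 - 100)) = 49*(-100 - 97) = 49*(-197) = -9653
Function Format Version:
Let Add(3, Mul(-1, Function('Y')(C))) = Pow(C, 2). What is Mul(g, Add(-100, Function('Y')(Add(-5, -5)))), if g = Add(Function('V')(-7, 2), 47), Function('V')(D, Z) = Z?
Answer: -9653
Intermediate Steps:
Function('Y')(C) = Add(3, Mul(-1, Pow(C, 2)))
g = 49 (g = Add(2, 47) = 49)
Mul(g, Add(-100, Function('Y')(Add(-5, -5)))) = Mul(49, Add(-100, Add(3, Mul(-1, Pow(Add(-5, -5), 2))))) = Mul(49, Add(-100, Add(3, Mul(-1, Pow(-10, 2))))) = Mul(49, Add(-100, Add(3, Mul(-1, 100)))) = Mul(49, Add(-100, Add(3, -100))) = Mul(49, Add(-100, -97)) = Mul(49, -197) = -9653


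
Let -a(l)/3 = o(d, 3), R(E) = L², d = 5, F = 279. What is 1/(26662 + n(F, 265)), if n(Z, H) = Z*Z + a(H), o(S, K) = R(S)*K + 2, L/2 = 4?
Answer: 1/103921 ≈ 9.6227e-6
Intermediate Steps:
L = 8 (L = 2*4 = 8)
R(E) = 64 (R(E) = 8² = 64)
o(S, K) = 2 + 64*K (o(S, K) = 64*K + 2 = 2 + 64*K)
a(l) = -582 (a(l) = -3*(2 + 64*3) = -3*(2 + 192) = -3*194 = -582)
n(Z, H) = -582 + Z² (n(Z, H) = Z*Z - 582 = Z² - 582 = -582 + Z²)
1/(26662 + n(F, 265)) = 1/(26662 + (-582 + 279²)) = 1/(26662 + (-582 + 77841)) = 1/(26662 + 77259) = 1/103921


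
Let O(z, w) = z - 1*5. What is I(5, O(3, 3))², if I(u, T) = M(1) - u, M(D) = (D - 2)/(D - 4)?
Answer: 196/9 ≈ 21.778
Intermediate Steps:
O(z, w) = -5 + z (O(z, w) = z - 5 = -5 + z)
M(D) = (-2 + D)/(-4 + D)
I(u, T) = ⅓ - u (I(u, T) = (-2 + 1)/(-4 + 1) - u = -1/(-3) - u = -⅓*(-1) - u = ⅓ - u)
I(5, O(3, 3))² = (⅓ - 1*5)² = (⅓ - 5)² = (-14/3)² = 196/9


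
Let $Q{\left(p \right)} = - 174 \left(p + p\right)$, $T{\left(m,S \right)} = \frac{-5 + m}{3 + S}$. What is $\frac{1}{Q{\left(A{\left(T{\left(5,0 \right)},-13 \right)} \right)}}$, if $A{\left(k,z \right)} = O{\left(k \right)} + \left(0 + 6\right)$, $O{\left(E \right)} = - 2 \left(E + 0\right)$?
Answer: $- \frac{1}{2088} \approx -0.00047893$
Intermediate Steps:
$T{\left(m,S \right)} = \frac{-5 + m}{3 + S}$
$O{\left(E \right)} = - 2 E$
$A{\left(k,z \right)} = 6 - 2 k$ ($A{\left(k,z \right)} = - 2 k + \left(0 + 6\right) = - 2 k + 6 = 6 - 2 k$)
$Q{\left(p \right)} = - 348 p$ ($Q{\left(p \right)} = - 174 \cdot 2 p = - 348 p$)
$\frac{1}{Q{\left(A{\left(T{\left(5,0 \right)},-13 \right)} \right)}} = \frac{1}{\left(-348\right) \left(6 - 2 \frac{-5 + 5}{3 + 0}\right)} = \frac{1}{\left(-348\right) \left(6 - 2 \cdot \frac{1}{3} \cdot 0\right)} = \frac{1}{\left(-348\right) \left(6 - 0\right)} = \frac{1}{\left(-348\right) \left(6 + 0\right)} = \frac{1}{\left(-348\right) 6} = \frac{1}{-2088} = - \frac{1}{2088}$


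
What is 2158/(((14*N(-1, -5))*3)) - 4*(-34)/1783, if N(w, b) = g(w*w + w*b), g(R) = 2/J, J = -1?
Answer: -1918145/74886 ≈ -25.614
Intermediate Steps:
g(R) = -2 (g(R) = 2/(-1) = 2*(-1) = -2)
N(w, b) = -2
2158/(((14*N(-1, -5))*3)) - 4*(-34)/1783 = 2158/(((14*(-2))*3)) - 4*(-34)/1783 = 2158/((-28*3)) + 136*(1/1783) = 2158/(-84) + 136/1783 = 2158*(-1/84) + 136/1783 = -1079/42 + 136/1783 = -1918145/74886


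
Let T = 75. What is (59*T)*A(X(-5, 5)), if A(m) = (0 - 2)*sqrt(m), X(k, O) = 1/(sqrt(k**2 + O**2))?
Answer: -885*2**(3/4)*sqrt(5) ≈ -3328.1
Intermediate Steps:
X(k, O) = 1/sqrt(O**2 + k**2) (X(k, O) = 1/(sqrt(O**2 + k**2)) = 1/sqrt(O**2 + k**2))
A(m) = -2*sqrt(m)
(59*T)*A(X(-5, 5)) = (59*75)*(-2/(5**2 + (-5)**2)**(1/4)) = 4425*(-2/(25 + 25)**(1/4)) = 4425*(-2*2**(3/4)*sqrt(5)/10) = 4425*(-2**(3/4)*sqrt(5)/5) = -885*2**(3/4)*sqrt(5)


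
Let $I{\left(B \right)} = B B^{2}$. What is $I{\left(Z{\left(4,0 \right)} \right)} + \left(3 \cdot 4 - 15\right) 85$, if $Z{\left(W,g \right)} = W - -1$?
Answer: $-130$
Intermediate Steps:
$Z{\left(W,g \right)} = 1 + W$ ($Z{\left(W,g \right)} = W + 1 = 1 + W$)
$I{\left(B \right)} = B^{3}$
$I{\left(Z{\left(4,0 \right)} \right)} + \left(3 \cdot 4 - 15\right) 85 = \left(1 + 4\right)^{3} + \left(3 \cdot 4 - 15\right) 85 = 5^{3} + \left(12 - 15\right) 85 = 125 - 255 = -130$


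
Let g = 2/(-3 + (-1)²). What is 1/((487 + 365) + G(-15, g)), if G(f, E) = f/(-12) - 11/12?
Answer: 3/2557 ≈ 0.0011733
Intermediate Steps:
g = -1 (g = 2/(-3 + 1) = 2/(-2) = -½*2 = -1)
G(f, E) = -11/12 - f/12 (G(f, E) = f*(-1/12) - 11*1/12 = -f/12 - 11/12 = -11/12 - f/12)
1/((487 + 365) + G(-15, g)) = 1/((487 + 365) + (-11/12 - 1/12*(-15))) = 1/(852 + (-11/12 + 5/4)) = 1/(852 + ⅓) = 1/(2557/3) = 3/2557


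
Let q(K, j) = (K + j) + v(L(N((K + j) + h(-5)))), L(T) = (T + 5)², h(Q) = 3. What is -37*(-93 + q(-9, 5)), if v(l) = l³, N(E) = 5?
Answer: -36996411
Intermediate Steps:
L(T) = (5 + T)²
q(K, j) = 1000000 + K + j (q(K, j) = (K + j) + ((5 + 5)²)³ = (K + j) + (10²)³ = (K + j) + 100³ = (K + j) + 1000000 = 1000000 + K + j)
-37*(-93 + q(-9, 5)) = -37*(-93 + (1000000 - 9 + 5)) = -37*(-93 + 999996) = -37*999903 = -36996411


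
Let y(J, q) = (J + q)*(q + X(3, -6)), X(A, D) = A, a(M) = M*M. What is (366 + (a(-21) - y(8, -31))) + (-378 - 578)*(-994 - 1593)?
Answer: 2473335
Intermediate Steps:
a(M) = M**2
y(J, q) = (3 + q)*(J + q) (y(J, q) = (J + q)*(q + 3) = (J + q)*(3 + q) = (3 + q)*(J + q))
(366 + (a(-21) - y(8, -31))) + (-378 - 578)*(-994 - 1593) = (366 + ((-21)**2 - ((-31)**2 + 3*8 + 3*(-31) + 8*(-31)))) + (-378 - 578)*(-994 - 1593) = (366 + (441 - (961 + 24 - 93 - 248))) - 956*(-2587) = (366 + (441 - 1*644)) + 2473172 = (366 + (441 - 644)) + 2473172 = (366 - 203) + 2473172 = 163 + 2473172 = 2473335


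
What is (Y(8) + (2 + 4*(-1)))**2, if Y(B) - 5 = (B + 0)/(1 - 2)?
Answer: 25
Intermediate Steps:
Y(B) = 5 - B (Y(B) = 5 + (B + 0)/(1 - 2) = 5 + B/(-1) = 5 + B*(-1) = 5 - B)
(Y(8) + (2 + 4*(-1)))**2 = ((5 - 1*8) + (2 + 4*(-1)))**2 = ((5 - 8) + (2 - 4))**2 = (-3 - 2)**2 = (-5)**2 = 25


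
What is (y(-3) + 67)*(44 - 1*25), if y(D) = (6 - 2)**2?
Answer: 1577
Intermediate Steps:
y(D) = 16 (y(D) = 4**2 = 16)
(y(-3) + 67)*(44 - 1*25) = (16 + 67)*(44 - 1*25) = 83*(44 - 25) = 83*19 = 1577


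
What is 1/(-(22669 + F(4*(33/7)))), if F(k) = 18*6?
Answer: -1/22777 ≈ -4.3904e-5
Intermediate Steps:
F(k) = 108
1/(-(22669 + F(4*(33/7)))) = 1/(-(22669 + 108)) = 1/(-1*22777) = 1/(-22777) = -1/22777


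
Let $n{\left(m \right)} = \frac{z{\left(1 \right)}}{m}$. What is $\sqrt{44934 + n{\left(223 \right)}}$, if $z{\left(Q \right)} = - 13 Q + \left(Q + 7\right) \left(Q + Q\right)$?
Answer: $\frac{3 \sqrt{248280395}}{223} \approx 211.98$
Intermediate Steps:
$z{\left(Q \right)} = - 13 Q + 2 Q \left(7 + Q\right)$ ($z{\left(Q \right)} = - 13 Q + \left(7 + Q\right) 2 Q = - 13 Q + 2 Q \left(7 + Q\right)$)
$n{\left(m \right)} = \frac{3}{m}$ ($n{\left(m \right)} = \frac{1 \left(1 + 2 \cdot 1\right)}{m} = \frac{1 \left(1 + 2\right)}{m} = \frac{1 \cdot 3}{m} = \frac{3}{m}$)
$\sqrt{44934 + n{\left(223 \right)}} = \sqrt{44934 + \frac{3}{223}} = \sqrt{\frac{10020285}{223}} = \frac{3 \sqrt{248280395}}{223}$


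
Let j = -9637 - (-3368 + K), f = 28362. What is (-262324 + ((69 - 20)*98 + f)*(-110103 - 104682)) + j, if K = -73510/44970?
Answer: -32033922296150/4497 ≈ -7.1234e+9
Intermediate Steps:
K = -7351/4497 (K = -73510*1/44970 = -7351/4497 ≈ -1.6346)
j = -28184342/4497 (j = -9637 - (-3368 - 7351/4497) = -9637 - 1*(-15153247/4497) = -9637 + 15153247/4497 = -28184342/4497 ≈ -6267.4)
(-262324 + ((69 - 20)*98 + f)*(-110103 - 104682)) + j = (-262324 + ((69 - 20)*98 + 28362)*(-110103 - 104682)) - 28184342/4497 = (-262324 + (49*98 + 28362)*(-214785)) - 28184342/4497 = (-262324 + (4802 + 28362)*(-214785)) - 28184342/4497 = (-262324 + 33164*(-214785)) - 28184342/4497 = (-262324 - 7123129740) - 28184342/4497 = -7123392064 - 28184342/4497 = -32033922296150/4497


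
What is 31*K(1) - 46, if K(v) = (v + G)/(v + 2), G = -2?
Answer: -169/3 ≈ -56.333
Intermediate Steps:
K(v) = (-2 + v)/(2 + v) (K(v) = (v - 2)/(v + 2) = (-2 + v)/(2 + v))
31*K(1) - 46 = 31*((-2 + 1)/(2 + 1)) - 46 = 31*(-1/3) - 46 = 31*((⅓)*(-1)) - 46 = 31*(-⅓) - 46 = -31/3 - 46 = -169/3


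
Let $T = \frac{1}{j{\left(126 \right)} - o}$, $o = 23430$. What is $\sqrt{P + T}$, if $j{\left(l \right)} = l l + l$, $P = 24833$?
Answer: $\frac{\sqrt{342541334211}}{3714} \approx 157.58$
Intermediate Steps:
$j{\left(l \right)} = l + l^{2}$ ($j{\left(l \right)} = l^{2} + l = l + l^{2}$)
$T = - \frac{1}{7428}$ ($T = \frac{1}{126 \left(1 + 126\right) - 23430} = \frac{1}{126 \cdot 127 - 23430} = \frac{1}{16002 - 23430} = \frac{1}{-7428} = - \frac{1}{7428} \approx -0.00013463$)
$\sqrt{P + T} = \sqrt{24833 - \frac{1}{7428}} = \sqrt{\frac{184459523}{7428}} = \frac{\sqrt{342541334211}}{3714}$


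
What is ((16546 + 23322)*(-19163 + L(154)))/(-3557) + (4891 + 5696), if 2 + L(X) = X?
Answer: 795588507/3557 ≈ 2.2367e+5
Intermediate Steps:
L(X) = -2 + X
((16546 + 23322)*(-19163 + L(154)))/(-3557) + (4891 + 5696) = ((16546 + 23322)*(-19163 + (-2 + 154)))/(-3557) + (4891 + 5696) = (39868*(-19163 + 152))*(-1/3557) + 10587 = (39868*(-19011))*(-1/3557) + 10587 = -757930548*(-1/3557) + 10587 = 757930548/3557 + 10587 = 795588507/3557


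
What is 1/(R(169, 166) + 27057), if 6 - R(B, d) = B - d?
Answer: 1/27060 ≈ 3.6955e-5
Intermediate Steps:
R(B, d) = 6 + d - B (R(B, d) = 6 - (B - d) = 6 + (d - B) = 6 + d - B)
1/(R(169, 166) + 27057) = 1/((6 + 166 - 1*169) + 27057) = 1/((6 + 166 - 169) + 27057) = 1/(3 + 27057) = 1/27060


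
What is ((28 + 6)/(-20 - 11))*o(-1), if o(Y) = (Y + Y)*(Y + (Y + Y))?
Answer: -204/31 ≈ -6.5806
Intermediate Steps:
o(Y) = 6*Y² (o(Y) = (2*Y)*(Y + 2*Y) = (2*Y)*(3*Y) = 6*Y²)
((28 + 6)/(-20 - 11))*o(-1) = ((28 + 6)/(-20 - 11))*(6*(-1)²) = (34/(-31))*(6*1) = (34*(-1/31))*6 = -34/31*6 = -204/31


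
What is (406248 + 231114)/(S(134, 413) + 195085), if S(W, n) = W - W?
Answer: 57942/17735 ≈ 3.2671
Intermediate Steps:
S(W, n) = 0
(406248 + 231114)/(S(134, 413) + 195085) = (406248 + 231114)/(0 + 195085) = 637362/195085 = 637362*(1/195085) = 57942/17735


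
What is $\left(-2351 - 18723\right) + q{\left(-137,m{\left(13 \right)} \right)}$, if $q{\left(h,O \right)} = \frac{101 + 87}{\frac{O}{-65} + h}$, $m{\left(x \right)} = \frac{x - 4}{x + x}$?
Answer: $- \frac{4879770606}{231539} \approx -21075.0$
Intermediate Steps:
$m{\left(x \right)} = \frac{-4 + x}{2 x}$
$q{\left(h,O \right)} = \frac{188}{h - \frac{O}{65}}$ ($q{\left(h,O \right)} = \frac{188}{O \left(- \frac{1}{65}\right) + h} = \frac{188}{- \frac{O}{65} + h} = \frac{188}{h - \frac{O}{65}}$)
$\left(-2351 - 18723\right) + q{\left(-137,m{\left(13 \right)} \right)} = \left(-2351 - 18723\right) + \frac{12220}{- \frac{-4 + 13}{2 \cdot 13} + 65 \left(-137\right)} = -21074 + \frac{12220}{- \frac{9}{2 \cdot 13} - 8905} = -21074 + \frac{12220}{\left(-1\right) \frac{9}{26} - 8905} = -21074 + \frac{12220}{- \frac{9}{26} - 8905} = -21074 + \frac{12220}{- \frac{231539}{26}} = -21074 + 12220 \left(- \frac{26}{231539}\right) = -21074 - \frac{317720}{231539} = - \frac{4879770606}{231539}$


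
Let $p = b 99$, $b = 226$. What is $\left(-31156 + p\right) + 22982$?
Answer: $14200$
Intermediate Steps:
$p = 22374$ ($p = 226 \cdot 99 = 22374$)
$\left(-31156 + p\right) + 22982 = \left(-31156 + 22374\right) + 22982 = -8782 + 22982 = 14200$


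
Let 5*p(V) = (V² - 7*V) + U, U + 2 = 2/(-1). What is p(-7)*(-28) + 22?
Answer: -2522/5 ≈ -504.40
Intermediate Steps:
U = -4 (U = -2 + 2/(-1) = -2 + 2*(-1) = -2 - 2 = -4)
p(V) = -⅘ - 7*V/5 + V²/5 (p(V) = ((V² - 7*V) - 4)/5 = (-4 + V² - 7*V)/5 = -⅘ - 7*V/5 + V²/5)
p(-7)*(-28) + 22 = (-⅘ - 7/5*(-7) + (⅕)*(-7)²)*(-28) + 22 = (-⅘ + 49/5 + (⅕)*49)*(-28) + 22 = (-⅘ + 49/5 + 49/5)*(-28) + 22 = (94/5)*(-28) + 22 = -2632/5 + 22 = -2522/5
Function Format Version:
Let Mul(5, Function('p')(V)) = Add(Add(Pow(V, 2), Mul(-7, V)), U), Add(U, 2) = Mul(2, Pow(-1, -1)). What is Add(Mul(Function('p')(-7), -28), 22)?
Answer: Rational(-2522, 5) ≈ -504.40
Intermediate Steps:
U = -4 (U = Add(-2, Mul(2, Pow(-1, -1))) = Add(-2, Mul(2, -1)) = Add(-2, -2) = -4)
Function('p')(V) = Add(Rational(-4, 5), Mul(Rational(-7, 5), V), Mul(Rational(1, 5), Pow(V, 2))) (Function('p')(V) = Mul(Rational(1, 5), Add(Add(Pow(V, 2), Mul(-7, V)), -4)) = Mul(Rational(1, 5), Add(-4, Pow(V, 2), Mul(-7, V))) = Add(Rational(-4, 5), Mul(Rational(-7, 5), V), Mul(Rational(1, 5), Pow(V, 2))))
Add(Mul(Function('p')(-7), -28), 22) = Add(Mul(Add(Rational(-4, 5), Mul(Rational(-7, 5), -7), Mul(Rational(1, 5), Pow(-7, 2))), -28), 22) = Add(Mul(Add(Rational(-4, 5), Rational(49, 5), Mul(Rational(1, 5), 49)), -28), 22) = Add(Mul(Add(Rational(-4, 5), Rational(49, 5), Rational(49, 5)), -28), 22) = Add(Mul(Rational(94, 5), -28), 22) = Add(Rational(-2632, 5), 22) = Rational(-2522, 5)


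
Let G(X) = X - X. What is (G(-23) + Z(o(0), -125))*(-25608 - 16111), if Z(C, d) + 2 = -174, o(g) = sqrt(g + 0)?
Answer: 7342544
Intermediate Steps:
G(X) = 0
o(g) = sqrt(g)
Z(C, d) = -176 (Z(C, d) = -2 - 174 = -176)
(G(-23) + Z(o(0), -125))*(-25608 - 16111) = (0 - 176)*(-25608 - 16111) = -176*(-41719) = 7342544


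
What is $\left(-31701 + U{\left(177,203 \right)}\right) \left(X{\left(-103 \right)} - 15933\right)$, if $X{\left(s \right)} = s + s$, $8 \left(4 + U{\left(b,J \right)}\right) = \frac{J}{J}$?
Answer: $\frac{4093479821}{8} \approx 5.1169 \cdot 10^{8}$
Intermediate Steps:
$U{\left(b,J \right)} = - \frac{31}{8}$ ($U{\left(b,J \right)} = -4 + \frac{J \frac{1}{J}}{8} = -4 + \frac{1}{8} \cdot 1 = -4 + \frac{1}{8} = - \frac{31}{8}$)
$X{\left(s \right)} = 2 s$
$\left(-31701 + U{\left(177,203 \right)}\right) \left(X{\left(-103 \right)} - 15933\right) = \left(-31701 - \frac{31}{8}\right) \left(2 \left(-103\right) - 15933\right) = - \frac{253639 \left(-206 - 15933\right)}{8} = \left(- \frac{253639}{8}\right) \left(-16139\right) = \frac{4093479821}{8}$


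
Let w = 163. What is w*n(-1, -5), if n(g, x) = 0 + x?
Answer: -815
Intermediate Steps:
n(g, x) = x
w*n(-1, -5) = 163*(-5) = -815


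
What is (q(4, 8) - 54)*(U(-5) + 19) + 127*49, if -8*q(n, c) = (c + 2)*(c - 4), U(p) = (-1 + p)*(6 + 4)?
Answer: 8642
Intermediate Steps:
U(p) = -10 + 10*p (U(p) = (-1 + p)*10 = -10 + 10*p)
q(n, c) = -(-4 + c)*(2 + c)/8 (q(n, c) = -(c + 2)*(c - 4)/8 = -(2 + c)*(-4 + c)/8 = -(-4 + c)*(2 + c)/8)
(q(4, 8) - 54)*(U(-5) + 19) + 127*49 = ((1 - ⅛*8² + (¼)*8) - 54)*((-10 + 10*(-5)) + 19) + 127*49 = ((1 - ⅛*64 + 2) - 54)*((-10 - 50) + 19) + 6223 = ((1 - 8 + 2) - 54)*(-60 + 19) + 6223 = (-5 - 54)*(-41) + 6223 = -59*(-41) + 6223 = 2419 + 6223 = 8642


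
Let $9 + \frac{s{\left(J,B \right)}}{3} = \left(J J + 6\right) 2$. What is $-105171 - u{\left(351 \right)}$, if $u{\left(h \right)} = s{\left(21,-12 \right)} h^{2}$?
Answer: $-327203826$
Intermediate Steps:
$s{\left(J,B \right)} = 9 + 6 J^{2}$ ($s{\left(J,B \right)} = -27 + 3 \left(J J + 6\right) 2 = -27 + 3 \left(J^{2} + 6\right) 2 = -27 + 3 \left(6 + J^{2}\right) 2 = -27 + 3 \left(12 + 2 J^{2}\right) = -27 + \left(36 + 6 J^{2}\right) = 9 + 6 J^{2}$)
$u{\left(h \right)} = 2655 h^{2}$ ($u{\left(h \right)} = \left(9 + 6 \cdot 21^{2}\right) h^{2} = \left(9 + 6 \cdot 441\right) h^{2} = \left(9 + 2646\right) h^{2} = 2655 h^{2}$)
$-105171 - u{\left(351 \right)} = -105171 - 2655 \cdot 351^{2} = -105171 - 2655 \cdot 123201 = -105171 - 327098655 = -327203826$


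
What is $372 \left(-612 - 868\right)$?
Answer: $-550560$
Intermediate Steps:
$372 \left(-612 - 868\right) = 372 \left(-1480\right) = -550560$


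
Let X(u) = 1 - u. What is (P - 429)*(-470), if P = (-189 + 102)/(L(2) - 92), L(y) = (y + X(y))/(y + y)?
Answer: 73834650/367 ≈ 2.0118e+5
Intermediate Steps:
L(y) = 1/(2*y) (L(y) = (y + (1 - y))/(y + y) = 1/(2*y))
P = 348/367 (P = (-189 + 102)/((1/2)/2 - 92) = -87/((1/2)*(1/2) - 92) = -87/(1/4 - 92) = -87/(-367/4) = -87*(-4/367) = 348/367 ≈ 0.94823)
(P - 429)*(-470) = (348/367 - 429)*(-470) = -157095/367*(-470) = 73834650/367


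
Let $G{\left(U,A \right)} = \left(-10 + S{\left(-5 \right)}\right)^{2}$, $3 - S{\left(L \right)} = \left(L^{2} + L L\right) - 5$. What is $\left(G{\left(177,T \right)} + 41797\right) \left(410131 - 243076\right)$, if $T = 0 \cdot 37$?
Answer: $7434114555$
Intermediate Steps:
$S{\left(L \right)} = 8 - 2 L^{2}$ ($S{\left(L \right)} = 3 - \left(\left(L^{2} + L L\right) - 5\right) = 3 - \left(\left(L^{2} + L^{2}\right) - 5\right) = 3 - \left(2 L^{2} - 5\right) = 3 - \left(-5 + 2 L^{2}\right) = 8 - 2 L^{2}$)
$T = 0$
$G{\left(U,A \right)} = 2704$ ($G{\left(U,A \right)} = \left(-10 + \left(8 - 2 \left(-5\right)^{2}\right)\right)^{2} = \left(-10 + \left(8 - 50\right)\right)^{2} = \left(-10 - 42\right)^{2} = \left(-52\right)^{2} = 2704$)
$\left(G{\left(177,T \right)} + 41797\right) \left(410131 - 243076\right) = \left(2704 + 41797\right) \left(410131 - 243076\right) = 44501 \cdot 167055 = 7434114555$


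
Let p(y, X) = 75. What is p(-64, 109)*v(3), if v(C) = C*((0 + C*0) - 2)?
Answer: -450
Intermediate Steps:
v(C) = -2*C (v(C) = C*((0 + 0) - 2) = C*(0 - 2) = C*(-2) = -2*C)
p(-64, 109)*v(3) = 75*(-2*3) = 75*(-6) = -450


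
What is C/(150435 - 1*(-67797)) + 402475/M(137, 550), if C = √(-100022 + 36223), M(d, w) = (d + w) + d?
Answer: 402475/824 + I*√63799/218232 ≈ 488.44 + 0.0011574*I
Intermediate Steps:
M(d, w) = w + 2*d
C = I*√63799 (C = √(-63799) = I*√63799 ≈ 252.58*I)
C/(150435 - 1*(-67797)) + 402475/M(137, 550) = (I*√63799)/(150435 - 1*(-67797)) + 402475/(550 + 2*137) = (I*√63799)/(150435 + 67797) + 402475/(550 + 274) = (I*√63799)/218232 + 402475/824 = (I*√63799)*(1/218232) + 402475*(1/824) = I*√63799/218232 + 402475/824 = 402475/824 + I*√63799/218232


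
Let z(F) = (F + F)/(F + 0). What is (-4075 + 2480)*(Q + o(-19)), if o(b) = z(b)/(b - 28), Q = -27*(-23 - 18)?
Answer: -82983065/47 ≈ -1.7656e+6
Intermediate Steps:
Q = 1107 (Q = -27*(-41) = 1107)
z(F) = 2 (z(F) = (2*F)/F = 2)
o(b) = 2/(-28 + b) (o(b) = 2/(b - 28) = 2/(-28 + b))
(-4075 + 2480)*(Q + o(-19)) = (-4075 + 2480)*(1107 + 2/(-28 - 19)) = -1595*(1107 + 2/(-47)) = -1595*(1107 + 2*(-1/47)) = -1595*(1107 - 2/47) = -1595*52027/47 = -82983065/47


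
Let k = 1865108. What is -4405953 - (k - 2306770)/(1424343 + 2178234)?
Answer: -15872784499219/3602577 ≈ -4.4060e+6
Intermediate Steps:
-4405953 - (k - 2306770)/(1424343 + 2178234) = -4405953 - (1865108 - 2306770)/(1424343 + 2178234) = -4405953 - (-441662)/3602577 = -4405953 - 1*(-441662/3602577) = -4405953 + 441662/3602577 = -15872784499219/3602577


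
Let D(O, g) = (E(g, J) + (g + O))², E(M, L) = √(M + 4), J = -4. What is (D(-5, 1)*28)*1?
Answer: 588 - 224*√5 ≈ 87.121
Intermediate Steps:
E(M, L) = √(4 + M)
D(O, g) = (O + g + √(4 + g))² (D(O, g) = (√(4 + g) + (g + O))² = (√(4 + g) + (O + g))² = (O + g + √(4 + g))²)
(D(-5, 1)*28)*1 = ((-5 + 1 + √(4 + 1))²*28)*1 = ((-5 + 1 + √5)²*28)*1 = ((-4 + √5)²*28)*1 = (28*(-4 + √5)²)*1 = 28*(-4 + √5)²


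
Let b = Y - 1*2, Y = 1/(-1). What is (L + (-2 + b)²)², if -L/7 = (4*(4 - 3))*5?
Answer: 13225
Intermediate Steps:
Y = -1
L = -140 (L = -7*4*(4 - 3)*5 = -7*4*1*5 = -28*5 = -7*20 = -140)
b = -3 (b = -1 - 1*2 = -1 - 2 = -3)
(L + (-2 + b)²)² = (-140 + (-2 - 3)²)² = (-140 + (-5)²)² = (-140 + 25)² = (-115)² = 13225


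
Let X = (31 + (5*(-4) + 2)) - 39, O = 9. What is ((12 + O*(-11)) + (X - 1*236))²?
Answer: 121801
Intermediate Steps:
X = -26 (X = (31 + (-20 + 2)) - 39 = (31 - 18) - 39 = 13 - 39 = -26)
((12 + O*(-11)) + (X - 1*236))² = ((12 + 9*(-11)) + (-26 - 1*236))² = ((12 - 99) + (-26 - 236))² = (-87 - 262)² = (-349)² = 121801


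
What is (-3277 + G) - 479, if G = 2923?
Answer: -833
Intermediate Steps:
(-3277 + G) - 479 = (-3277 + 2923) - 479 = -354 - 479 = -833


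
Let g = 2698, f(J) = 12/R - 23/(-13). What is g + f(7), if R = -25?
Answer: 877269/325 ≈ 2699.3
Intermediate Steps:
f(J) = 419/325 (f(J) = 12/(-25) - 23/(-13) = 12*(-1/25) - 23*(-1/13) = -12/25 + 23/13 = 419/325)
g + f(7) = 2698 + 419/325 = 877269/325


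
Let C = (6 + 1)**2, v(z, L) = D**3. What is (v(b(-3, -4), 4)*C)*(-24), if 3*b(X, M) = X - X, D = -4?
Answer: 75264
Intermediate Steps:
b(X, M) = 0 (b(X, M) = (X - X)/3 = (1/3)*0 = 0)
v(z, L) = -64 (v(z, L) = (-4)**3 = -64)
C = 49 (C = 7**2 = 49)
(v(b(-3, -4), 4)*C)*(-24) = -64*49*(-24) = -3136*(-24) = 75264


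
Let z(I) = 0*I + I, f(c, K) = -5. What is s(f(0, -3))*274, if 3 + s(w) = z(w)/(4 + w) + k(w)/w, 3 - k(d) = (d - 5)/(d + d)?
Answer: 2192/5 ≈ 438.40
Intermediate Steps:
z(I) = I (z(I) = 0 + I = I)
k(d) = 3 - (-5 + d)/(2*d) (k(d) = 3 - (d - 5)/(d + d) = 3 - (-5 + d)/(2*d))
s(w) = -3 + w/(4 + w) + 5*(1 + w)/(2*w**2) (s(w) = -3 + (w/(4 + w) + (5*(1 + w)/(2*w))/w) = -3 + (w/(4 + w) + 5*(1 + w)/(2*w**2)) = -3 + w/(4 + w) + 5*(1 + w)/(2*w**2))
s(f(0, -3))*274 = ((1/2)*(20 - 19*(-5)**2 - 4*(-5)**3 + 25*(-5))/((-5)**2*(4 - 5)))*274 = ((1/2)*(1/25)*(20 - 19*25 - 4*(-125) - 125)/(-1))*274 = ((1/2)*(1/25)*(-1)*(20 - 475 + 500 - 125))*274 = ((1/2)*(1/25)*(-1)*(-80))*274 = (8/5)*274 = 2192/5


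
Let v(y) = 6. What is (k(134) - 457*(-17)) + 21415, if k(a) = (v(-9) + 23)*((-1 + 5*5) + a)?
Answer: 33766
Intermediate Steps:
k(a) = 696 + 29*a (k(a) = (6 + 23)*((-1 + 5*5) + a) = 29*((-1 + 25) + a) = 29*(24 + a) = 696 + 29*a)
(k(134) - 457*(-17)) + 21415 = ((696 + 29*134) - 457*(-17)) + 21415 = ((696 + 3886) + 7769) + 21415 = (4582 + 7769) + 21415 = 12351 + 21415 = 33766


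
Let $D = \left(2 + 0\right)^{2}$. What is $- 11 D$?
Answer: $-44$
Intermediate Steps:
$D = 4$ ($D = 2^{2} = 4$)
$- 11 D = \left(-11\right) 4 = -44$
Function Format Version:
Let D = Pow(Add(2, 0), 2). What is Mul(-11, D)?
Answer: -44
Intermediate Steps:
D = 4 (D = Pow(2, 2) = 4)
Mul(-11, D) = Mul(-11, 4) = -44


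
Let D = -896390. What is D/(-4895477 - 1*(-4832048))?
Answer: 896390/63429 ≈ 14.132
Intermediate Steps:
D/(-4895477 - 1*(-4832048)) = -896390/(-4895477 - 1*(-4832048)) = -896390/(-4895477 + 4832048) = -896390/(-63429) = -896390*(-1/63429) = 896390/63429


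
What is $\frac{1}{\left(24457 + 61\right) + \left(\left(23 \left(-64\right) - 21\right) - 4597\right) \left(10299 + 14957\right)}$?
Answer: $- \frac{1}{153784522} \approx -6.5026 \cdot 10^{-9}$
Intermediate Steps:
$\frac{1}{\left(24457 + 61\right) + \left(\left(23 \left(-64\right) - 21\right) - 4597\right) \left(10299 + 14957\right)} = \frac{1}{24518 + \left(\left(-1472 - 21\right) - 4597\right) 25256} = \frac{1}{24518 + \left(-1493 - 4597\right) 25256} = \frac{1}{24518 - 153809040} = \frac{1}{-153784522} = - \frac{1}{153784522}$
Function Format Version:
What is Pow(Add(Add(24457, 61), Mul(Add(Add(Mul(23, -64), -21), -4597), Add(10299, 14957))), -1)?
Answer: Rational(-1, 153784522) ≈ -6.5026e-9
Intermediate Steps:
Pow(Add(Add(24457, 61), Mul(Add(Add(Mul(23, -64), -21), -4597), Add(10299, 14957))), -1) = Pow(Add(24518, Mul(Add(Add(-1472, -21), -4597), 25256)), -1) = Pow(Add(24518, Mul(Add(-1493, -4597), 25256)), -1) = Pow(Add(24518, Mul(-6090, 25256)), -1) = Pow(Add(24518, -153809040), -1) = Pow(-153784522, -1) = Rational(-1, 153784522)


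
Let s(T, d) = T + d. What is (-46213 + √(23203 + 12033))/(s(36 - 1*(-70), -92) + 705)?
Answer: -46213/719 + 2*√8809/719 ≈ -64.013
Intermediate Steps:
(-46213 + √(23203 + 12033))/(s(36 - 1*(-70), -92) + 705) = (-46213 + √(23203 + 12033))/(((36 - 1*(-70)) - 92) + 705) = (-46213 + √35236)/(((36 + 70) - 92) + 705) = (-46213 + 2*√8809)/((106 - 92) + 705) = (-46213 + 2*√8809)/(14 + 705) = (-46213 + 2*√8809)/719 = (-46213 + 2*√8809)*(1/719) = -46213/719 + 2*√8809/719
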